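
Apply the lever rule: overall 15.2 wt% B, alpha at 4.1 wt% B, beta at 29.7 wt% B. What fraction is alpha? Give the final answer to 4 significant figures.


f_alpha = (C_beta - C0) / (C_beta - C_alpha)
f_alpha = (29.7 - 15.2) / (29.7 - 4.1)
f_alpha = 0.5664


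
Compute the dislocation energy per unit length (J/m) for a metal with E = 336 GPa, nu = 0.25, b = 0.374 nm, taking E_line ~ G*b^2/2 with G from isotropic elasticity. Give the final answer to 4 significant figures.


Step 1: G = E / (2*(1+nu))
G = 336 / (2*(1+0.25)) = 134.4 GPa = 1.344e+11 Pa
Step 2: E_line = G*b^2/2
b = 0.374 nm = 3.74e-10 m
E_line = 0.5 * 1.344e+11 * (3.74e-10)^2 = 9.4e-09 J/m


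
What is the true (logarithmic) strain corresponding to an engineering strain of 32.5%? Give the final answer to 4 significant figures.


epsilon_true = ln(1 + epsilon_eng)
epsilon_true = ln(1 + 0.325)
epsilon_true = 0.2814


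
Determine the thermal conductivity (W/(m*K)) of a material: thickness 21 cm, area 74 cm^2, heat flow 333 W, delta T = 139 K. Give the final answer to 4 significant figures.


k = Q*L / (A*dT)
L = 0.21 m, A = 7.4e-03 m^2
k = 333 * 0.21 / (7.4e-03 * 139)
k = 67.99 W/(m*K)


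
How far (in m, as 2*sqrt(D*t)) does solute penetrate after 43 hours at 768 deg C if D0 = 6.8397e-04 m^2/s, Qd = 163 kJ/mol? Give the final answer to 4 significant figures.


Step 1: D = D0 * exp(-Qd/(R*T))
T = 1041.15 K
D = 6.8397e-04 * exp(-163e3 / (8.314 * 1041.15)) = 4.53951e-12 m^2/s
Step 2: L = 2*sqrt(D*t)
t = 43 h = 154800 s
L = 2*sqrt(4.53951e-12 * 154800) = 1.677e-03 m


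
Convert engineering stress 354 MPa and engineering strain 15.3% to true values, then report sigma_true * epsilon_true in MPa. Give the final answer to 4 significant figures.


sigma_true = sigma_eng * (1 + epsilon_eng)
sigma_true = 354 * (1 + 0.153) = 408.162 MPa
epsilon_true = ln(1 + epsilon_eng)
epsilon_true = ln(1 + 0.153) = 0.142367
sigma_true * epsilon_true = 408.162 * 0.142367 = 58.11 MPa


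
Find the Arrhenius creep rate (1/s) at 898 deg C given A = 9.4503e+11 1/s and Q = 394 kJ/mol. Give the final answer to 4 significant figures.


rate = A * exp(-Q / (R*T))
T = 898 + 273.15 = 1171.15 K
rate = 9.4503e+11 * exp(-394e3 / (8.314 * 1171.15))
rate = 2.523e-06 1/s


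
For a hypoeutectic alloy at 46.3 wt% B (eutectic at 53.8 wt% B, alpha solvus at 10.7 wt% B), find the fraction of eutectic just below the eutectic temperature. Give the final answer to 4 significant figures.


f_primary = (C_e - C0) / (C_e - C_alpha_max)
f_primary = (53.8 - 46.3) / (53.8 - 10.7)
f_primary = 0.174014
f_eutectic = 1 - 0.174014 = 0.826


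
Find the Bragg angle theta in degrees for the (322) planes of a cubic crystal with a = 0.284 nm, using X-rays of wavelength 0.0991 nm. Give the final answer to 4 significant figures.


d = a / sqrt(h^2+k^2+l^2)
d = 0.284 / sqrt(17) = 0.0688801 nm
lambda = 2*d*sin(theta)  =>  sin(theta) = lambda / (2*d)
sin(theta) = 0.0991 / (2 * 0.0688801) = 0.719366
theta = 46 deg


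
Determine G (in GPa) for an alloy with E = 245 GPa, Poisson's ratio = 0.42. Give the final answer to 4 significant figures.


G = E / (2*(1+nu))
G = 245 / (2*(1+0.42))
G = 86.27 GPa


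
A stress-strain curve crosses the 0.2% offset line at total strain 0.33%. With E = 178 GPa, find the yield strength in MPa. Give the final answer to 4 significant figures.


Offset strain = 0.002
Elastic strain at yield = total_strain - offset = 3.3e-03 - 0.002 = 1.3e-03
sigma_y = E * elastic_strain = 178000 * 1.3e-03
sigma_y = 231.4 MPa


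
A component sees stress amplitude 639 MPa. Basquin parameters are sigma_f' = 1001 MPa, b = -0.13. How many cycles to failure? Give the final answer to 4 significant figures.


sigma_a = sigma_f' * (2*Nf)^b
2*Nf = (sigma_a / sigma_f')^(1/b)
2*Nf = (639 / 1001)^(1/-0.13)
2*Nf = 31.5854
Nf = 15.79 cycles


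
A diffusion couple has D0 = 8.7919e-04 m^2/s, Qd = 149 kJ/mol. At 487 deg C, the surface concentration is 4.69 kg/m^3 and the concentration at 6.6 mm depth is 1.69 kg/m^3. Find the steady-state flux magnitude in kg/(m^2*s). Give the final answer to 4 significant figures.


Step 1: D = D0 * exp(-Qd/(R*T))
T = 487 + 273.15 = 760.15 K
D = 8.7919e-04 * exp(-149e3 / (8.314 * 760.15)) = 5.06985e-14 m^2/s
Step 2: J = D * (C1 - C2) / dx
J = 5.06985e-14 * (4.69 - 1.69) / 6.6e-03
J = 2.304e-11 kg/(m^2*s)


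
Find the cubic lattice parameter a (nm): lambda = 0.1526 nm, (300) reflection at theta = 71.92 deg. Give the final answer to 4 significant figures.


d = lambda / (2*sin(theta))
d = 0.1526 / (2*sin(71.92 deg))
d = 0.0802631 nm
a = d * sqrt(h^2+k^2+l^2) = 0.0802631 * sqrt(9)
a = 0.2408 nm


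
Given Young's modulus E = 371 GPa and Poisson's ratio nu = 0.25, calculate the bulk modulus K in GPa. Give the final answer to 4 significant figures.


K = E / (3*(1-2*nu))
K = 371 / (3*(1-2*0.25))
K = 247.3 GPa


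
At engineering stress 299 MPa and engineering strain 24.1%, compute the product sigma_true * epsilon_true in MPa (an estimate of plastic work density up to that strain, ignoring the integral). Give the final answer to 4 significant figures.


sigma_true = sigma_eng * (1 + epsilon_eng)
sigma_true = 299 * (1 + 0.241) = 371.059 MPa
epsilon_true = ln(1 + epsilon_eng)
epsilon_true = ln(1 + 0.241) = 0.215918
sigma_true * epsilon_true = 371.059 * 0.215918 = 80.12 MPa


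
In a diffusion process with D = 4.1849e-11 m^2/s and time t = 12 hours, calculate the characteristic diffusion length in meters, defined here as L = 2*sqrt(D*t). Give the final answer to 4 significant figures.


t = 12 hr = 43200 s
Diffusion length = 2*sqrt(D*t)
= 2*sqrt(4.1849e-11 * 43200)
= 2.689e-03 m


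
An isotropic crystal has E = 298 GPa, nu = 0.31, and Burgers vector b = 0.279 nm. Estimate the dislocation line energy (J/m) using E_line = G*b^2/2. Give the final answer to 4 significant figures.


Step 1: G = E / (2*(1+nu))
G = 298 / (2*(1+0.31)) = 113.74 GPa = 1.1374e+11 Pa
Step 2: E_line = G*b^2/2
b = 0.279 nm = 2.79e-10 m
E_line = 0.5 * 1.1374e+11 * (2.79e-10)^2 = 4.427e-09 J/m


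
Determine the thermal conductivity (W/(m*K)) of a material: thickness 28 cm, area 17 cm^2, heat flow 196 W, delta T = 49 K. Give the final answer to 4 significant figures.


k = Q*L / (A*dT)
L = 0.28 m, A = 1.7e-03 m^2
k = 196 * 0.28 / (1.7e-03 * 49)
k = 658.8 W/(m*K)


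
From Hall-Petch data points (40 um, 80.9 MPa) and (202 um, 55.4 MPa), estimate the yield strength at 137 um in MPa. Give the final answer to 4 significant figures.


sigma_y = sigma0 + k / sqrt(d)
1/sqrt(d1) = 1/sqrt(4e-05) = 158.114;  1/sqrt(d2) = 70.3598
k = (sigma1 - sigma2) / (1/sqrt(d1) - 1/sqrt(d2)) = (80.9 - 55.4) / (158.114 - 70.3598) = 0.290585 MPa*m^0.5
sigma0 = sigma1 - k/sqrt(d1) = 80.9 - 0.290585*158.114 = 34.9545 MPa
sigma_y(d3) = 34.9545 + 0.290585 / sqrt(1.37e-04) = 59.78 MPa


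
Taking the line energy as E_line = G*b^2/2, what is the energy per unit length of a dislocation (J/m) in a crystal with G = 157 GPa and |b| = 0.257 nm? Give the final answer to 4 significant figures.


E = G*b^2/2
b = 0.257 nm = 2.57e-10 m
G = 157 GPa = 1.57e+11 Pa
E = 0.5 * 1.57e+11 * (2.57e-10)^2
E = 5.185e-09 J/m


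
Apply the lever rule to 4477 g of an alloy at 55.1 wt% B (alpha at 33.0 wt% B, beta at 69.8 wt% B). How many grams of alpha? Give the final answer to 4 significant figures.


f_alpha = (C_beta - C0) / (C_beta - C_alpha)
f_alpha = (69.8 - 55.1) / (69.8 - 33.0) = 0.399457
m_alpha = f_alpha * m_total = 0.399457 * 4477 = 1788 g


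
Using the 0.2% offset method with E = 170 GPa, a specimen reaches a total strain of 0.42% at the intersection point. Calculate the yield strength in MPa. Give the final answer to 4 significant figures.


Offset strain = 0.002
Elastic strain at yield = total_strain - offset = 4.2e-03 - 0.002 = 2.2e-03
sigma_y = E * elastic_strain = 170000 * 2.2e-03
sigma_y = 374 MPa


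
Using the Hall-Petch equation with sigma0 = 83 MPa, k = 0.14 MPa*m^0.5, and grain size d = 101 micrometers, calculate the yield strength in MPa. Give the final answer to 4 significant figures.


sigma_y = sigma0 + k / sqrt(d)
d = 101 um = 1.01e-04 m
sigma_y = 83 + 0.14 / sqrt(1.01e-04)
sigma_y = 96.93 MPa


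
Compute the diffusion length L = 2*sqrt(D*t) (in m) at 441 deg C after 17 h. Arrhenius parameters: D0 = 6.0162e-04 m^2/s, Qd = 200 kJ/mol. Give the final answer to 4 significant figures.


Step 1: D = D0 * exp(-Qd/(R*T))
T = 714.15 K
D = 6.0162e-04 * exp(-200e3 / (8.314 * 714.15)) = 1.41356e-18 m^2/s
Step 2: L = 2*sqrt(D*t)
t = 17 h = 61200 s
L = 2*sqrt(1.41356e-18 * 61200) = 5.883e-07 m


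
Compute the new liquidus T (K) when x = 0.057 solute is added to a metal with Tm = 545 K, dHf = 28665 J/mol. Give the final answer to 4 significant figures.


dT = R*Tm^2*x / dHf
dT = 8.314 * 545^2 * 0.057 / 28665
dT = 4.9105 K
T_new = 545 - 4.9105 = 540.1 K


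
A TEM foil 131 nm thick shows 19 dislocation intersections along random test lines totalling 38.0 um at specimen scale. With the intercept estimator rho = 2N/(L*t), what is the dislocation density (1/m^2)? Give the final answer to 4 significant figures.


rho = 2N / (L * t)
L = 38.0 um = 3.8e-05 m, t = 131 nm = 1.31e-07 m
rho = 2 * 19 / (3.8e-05 * 1.31e-07)
rho = 7.634e+12 1/m^2


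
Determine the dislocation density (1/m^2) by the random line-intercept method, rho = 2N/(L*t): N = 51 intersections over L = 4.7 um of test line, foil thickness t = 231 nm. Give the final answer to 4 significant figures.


rho = 2N / (L * t)
L = 4.7 um = 4.7e-06 m, t = 231 nm = 2.31e-07 m
rho = 2 * 51 / (4.7e-06 * 2.31e-07)
rho = 9.395e+13 1/m^2


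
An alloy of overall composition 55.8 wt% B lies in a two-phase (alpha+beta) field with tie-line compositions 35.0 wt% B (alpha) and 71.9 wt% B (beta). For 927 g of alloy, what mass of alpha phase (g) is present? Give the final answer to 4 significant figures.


f_alpha = (C_beta - C0) / (C_beta - C_alpha)
f_alpha = (71.9 - 55.8) / (71.9 - 35.0) = 0.436314
m_alpha = f_alpha * m_total = 0.436314 * 927 = 404.5 g


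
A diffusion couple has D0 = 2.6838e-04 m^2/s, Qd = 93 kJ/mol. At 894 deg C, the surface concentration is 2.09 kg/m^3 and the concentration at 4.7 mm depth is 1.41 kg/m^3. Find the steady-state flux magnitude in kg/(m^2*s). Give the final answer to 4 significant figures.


Step 1: D = D0 * exp(-Qd/(R*T))
T = 894 + 273.15 = 1167.15 K
D = 2.6838e-04 * exp(-93e3 / (8.314 * 1167.15)) = 1.84704e-08 m^2/s
Step 2: J = D * (C1 - C2) / dx
J = 1.84704e-08 * (2.09 - 1.41) / 4.7e-03
J = 2.672e-06 kg/(m^2*s)


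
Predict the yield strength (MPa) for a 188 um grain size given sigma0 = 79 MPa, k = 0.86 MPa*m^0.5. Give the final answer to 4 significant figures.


sigma_y = sigma0 + k / sqrt(d)
d = 188 um = 1.88e-04 m
sigma_y = 79 + 0.86 / sqrt(1.88e-04)
sigma_y = 141.7 MPa


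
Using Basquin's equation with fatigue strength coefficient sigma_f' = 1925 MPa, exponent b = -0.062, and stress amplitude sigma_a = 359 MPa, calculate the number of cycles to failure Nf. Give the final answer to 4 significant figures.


sigma_a = sigma_f' * (2*Nf)^b
2*Nf = (sigma_a / sigma_f')^(1/b)
2*Nf = (359 / 1925)^(1/-0.062)
2*Nf = 5.80081e+11
Nf = 2.9e+11 cycles


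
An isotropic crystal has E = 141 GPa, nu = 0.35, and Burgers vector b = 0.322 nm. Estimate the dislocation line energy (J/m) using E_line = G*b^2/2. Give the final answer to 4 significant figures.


Step 1: G = E / (2*(1+nu))
G = 141 / (2*(1+0.35)) = 52.2222 GPa = 5.22222e+10 Pa
Step 2: E_line = G*b^2/2
b = 0.322 nm = 3.22e-10 m
E_line = 0.5 * 5.22222e+10 * (3.22e-10)^2 = 2.707e-09 J/m


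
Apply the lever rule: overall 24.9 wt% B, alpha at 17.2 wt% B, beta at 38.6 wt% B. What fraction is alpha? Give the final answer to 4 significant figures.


f_alpha = (C_beta - C0) / (C_beta - C_alpha)
f_alpha = (38.6 - 24.9) / (38.6 - 17.2)
f_alpha = 0.6402


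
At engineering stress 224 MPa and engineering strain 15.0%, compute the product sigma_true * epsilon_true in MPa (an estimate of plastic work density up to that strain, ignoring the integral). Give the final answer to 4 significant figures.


sigma_true = sigma_eng * (1 + epsilon_eng)
sigma_true = 224 * (1 + 0.15) = 257.6 MPa
epsilon_true = ln(1 + epsilon_eng)
epsilon_true = ln(1 + 0.15) = 0.139762
sigma_true * epsilon_true = 257.6 * 0.139762 = 36 MPa


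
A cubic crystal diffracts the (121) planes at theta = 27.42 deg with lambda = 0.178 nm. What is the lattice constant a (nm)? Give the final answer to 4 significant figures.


d = lambda / (2*sin(theta))
d = 0.178 / (2*sin(27.42 deg))
d = 0.193264 nm
a = d * sqrt(h^2+k^2+l^2) = 0.193264 * sqrt(6)
a = 0.4734 nm


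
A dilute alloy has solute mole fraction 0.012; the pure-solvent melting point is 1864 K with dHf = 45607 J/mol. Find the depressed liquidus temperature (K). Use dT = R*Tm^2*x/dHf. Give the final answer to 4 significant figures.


dT = R*Tm^2*x / dHf
dT = 8.314 * 1864^2 * 0.012 / 45607
dT = 7.60066 K
T_new = 1864 - 7.60066 = 1856 K


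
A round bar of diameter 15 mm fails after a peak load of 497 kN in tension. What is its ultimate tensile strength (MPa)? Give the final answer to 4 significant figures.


A0 = pi*(d/2)^2 = pi*(15/2)^2 = 176.715 mm^2
UTS = F_max / A0 = 497*1000 / 176.715
UTS = 2812 MPa


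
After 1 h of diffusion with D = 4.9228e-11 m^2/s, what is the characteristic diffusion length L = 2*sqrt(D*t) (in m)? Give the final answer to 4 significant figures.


t = 1 hr = 3600 s
Diffusion length = 2*sqrt(D*t)
= 2*sqrt(4.9228e-11 * 3600)
= 8.42e-04 m


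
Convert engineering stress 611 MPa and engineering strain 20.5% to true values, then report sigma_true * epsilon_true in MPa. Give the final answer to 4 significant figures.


sigma_true = sigma_eng * (1 + epsilon_eng)
sigma_true = 611 * (1 + 0.205) = 736.255 MPa
epsilon_true = ln(1 + epsilon_eng)
epsilon_true = ln(1 + 0.205) = 0.18648
sigma_true * epsilon_true = 736.255 * 0.18648 = 137.3 MPa


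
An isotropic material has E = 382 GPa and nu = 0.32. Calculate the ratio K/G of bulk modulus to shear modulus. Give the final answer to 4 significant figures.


G = E / (2*(1+nu))
G = 382 / (2*(1+0.32)) = 144.697 GPa
K = E / (3*(1-2*nu))
K = 382 / (3*(1-2*0.32)) = 353.704 GPa
K/G = 353.704 / 144.697 = 2.444


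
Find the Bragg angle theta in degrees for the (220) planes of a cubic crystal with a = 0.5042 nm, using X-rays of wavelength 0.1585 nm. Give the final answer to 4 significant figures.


d = a / sqrt(h^2+k^2+l^2)
d = 0.5042 / sqrt(8) = 0.178262 nm
lambda = 2*d*sin(theta)  =>  sin(theta) = lambda / (2*d)
sin(theta) = 0.1585 / (2 * 0.178262) = 0.444571
theta = 26.4 deg


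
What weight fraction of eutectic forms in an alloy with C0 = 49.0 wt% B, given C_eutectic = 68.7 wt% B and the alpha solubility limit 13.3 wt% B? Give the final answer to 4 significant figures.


f_primary = (C_e - C0) / (C_e - C_alpha_max)
f_primary = (68.7 - 49.0) / (68.7 - 13.3)
f_primary = 0.355596
f_eutectic = 1 - 0.355596 = 0.6444


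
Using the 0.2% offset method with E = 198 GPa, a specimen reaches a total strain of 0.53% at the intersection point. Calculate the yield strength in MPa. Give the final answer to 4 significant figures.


Offset strain = 0.002
Elastic strain at yield = total_strain - offset = 5.3e-03 - 0.002 = 3.3e-03
sigma_y = E * elastic_strain = 198000 * 3.3e-03
sigma_y = 653.4 MPa


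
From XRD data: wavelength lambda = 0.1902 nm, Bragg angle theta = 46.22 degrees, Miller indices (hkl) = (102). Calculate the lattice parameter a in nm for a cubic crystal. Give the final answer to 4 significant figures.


d = lambda / (2*sin(theta))
d = 0.1902 / (2*sin(46.22 deg))
d = 0.131717 nm
a = d * sqrt(h^2+k^2+l^2) = 0.131717 * sqrt(5)
a = 0.2945 nm


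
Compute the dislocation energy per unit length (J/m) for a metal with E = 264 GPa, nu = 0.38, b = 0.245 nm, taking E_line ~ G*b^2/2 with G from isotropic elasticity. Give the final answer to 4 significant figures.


Step 1: G = E / (2*(1+nu))
G = 264 / (2*(1+0.38)) = 95.6522 GPa = 9.56522e+10 Pa
Step 2: E_line = G*b^2/2
b = 0.245 nm = 2.45e-10 m
E_line = 0.5 * 9.56522e+10 * (2.45e-10)^2 = 2.871e-09 J/m


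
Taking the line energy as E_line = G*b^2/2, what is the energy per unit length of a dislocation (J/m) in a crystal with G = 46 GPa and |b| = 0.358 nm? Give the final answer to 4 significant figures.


E = G*b^2/2
b = 0.358 nm = 3.58e-10 m
G = 46 GPa = 4.6e+10 Pa
E = 0.5 * 4.6e+10 * (3.58e-10)^2
E = 2.948e-09 J/m


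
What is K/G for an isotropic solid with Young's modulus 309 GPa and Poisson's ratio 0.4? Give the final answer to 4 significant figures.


G = E / (2*(1+nu))
G = 309 / (2*(1+0.4)) = 110.357 GPa
K = E / (3*(1-2*nu))
K = 309 / (3*(1-2*0.4)) = 515 GPa
K/G = 515 / 110.357 = 4.667


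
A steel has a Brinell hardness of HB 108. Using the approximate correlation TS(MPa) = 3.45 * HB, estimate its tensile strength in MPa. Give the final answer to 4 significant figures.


TS (MPa) = 3.45 * HB
TS = 3.45 * 108
TS = 372.6 MPa


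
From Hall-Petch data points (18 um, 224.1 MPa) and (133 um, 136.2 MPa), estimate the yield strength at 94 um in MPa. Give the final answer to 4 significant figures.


sigma_y = sigma0 + k / sqrt(d)
1/sqrt(d1) = 1/sqrt(1.8e-05) = 235.702;  1/sqrt(d2) = 86.711
k = (sigma1 - sigma2) / (1/sqrt(d1) - 1/sqrt(d2)) = (224.1 - 136.2) / (235.702 - 86.711) = 0.589967 MPa*m^0.5
sigma0 = sigma1 - k/sqrt(d1) = 224.1 - 0.589967*235.702 = 85.0433 MPa
sigma_y(d3) = 85.0433 + 0.589967 / sqrt(9.4e-05) = 145.9 MPa


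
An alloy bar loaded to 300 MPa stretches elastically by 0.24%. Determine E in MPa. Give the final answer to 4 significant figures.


E = sigma / epsilon
epsilon = 0.24% = 2.4e-03
E = 300 / 2.4e-03
E = 125000 MPa


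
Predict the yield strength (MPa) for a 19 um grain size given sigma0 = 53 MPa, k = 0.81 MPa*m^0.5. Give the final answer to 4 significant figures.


sigma_y = sigma0 + k / sqrt(d)
d = 19 um = 1.9e-05 m
sigma_y = 53 + 0.81 / sqrt(1.9e-05)
sigma_y = 238.8 MPa


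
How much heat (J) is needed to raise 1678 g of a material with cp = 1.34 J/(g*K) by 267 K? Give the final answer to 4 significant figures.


Q = m * cp * dT
Q = 1678 * 1.34 * 267
Q = 600400 J


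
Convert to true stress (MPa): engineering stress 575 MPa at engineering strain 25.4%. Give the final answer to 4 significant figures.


sigma_true = sigma_eng * (1 + epsilon_eng)
sigma_true = 575 * (1 + 0.254)
sigma_true = 721.1 MPa


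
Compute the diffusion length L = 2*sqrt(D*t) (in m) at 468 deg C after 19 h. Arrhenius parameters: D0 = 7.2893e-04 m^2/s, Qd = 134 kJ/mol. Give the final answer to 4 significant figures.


Step 1: D = D0 * exp(-Qd/(R*T))
T = 741.15 K
D = 7.2893e-04 * exp(-134e3 / (8.314 * 741.15)) = 2.62009e-13 m^2/s
Step 2: L = 2*sqrt(D*t)
t = 19 h = 68400 s
L = 2*sqrt(2.62009e-13 * 68400) = 2.677e-04 m


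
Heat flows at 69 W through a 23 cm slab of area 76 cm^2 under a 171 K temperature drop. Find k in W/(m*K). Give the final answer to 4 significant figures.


k = Q*L / (A*dT)
L = 0.23 m, A = 7.6e-03 m^2
k = 69 * 0.23 / (7.6e-03 * 171)
k = 12.21 W/(m*K)


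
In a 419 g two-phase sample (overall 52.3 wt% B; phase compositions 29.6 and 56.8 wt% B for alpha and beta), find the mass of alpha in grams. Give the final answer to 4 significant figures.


f_alpha = (C_beta - C0) / (C_beta - C_alpha)
f_alpha = (56.8 - 52.3) / (56.8 - 29.6) = 0.165441
m_alpha = f_alpha * m_total = 0.165441 * 419 = 69.32 g


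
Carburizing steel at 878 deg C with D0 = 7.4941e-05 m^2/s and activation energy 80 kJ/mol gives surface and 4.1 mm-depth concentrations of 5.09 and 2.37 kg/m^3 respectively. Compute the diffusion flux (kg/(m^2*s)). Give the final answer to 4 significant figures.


Step 1: D = D0 * exp(-Qd/(R*T))
T = 878 + 273.15 = 1151.15 K
D = 7.4941e-05 * exp(-80e3 / (8.314 * 1151.15)) = 1.75592e-08 m^2/s
Step 2: J = D * (C1 - C2) / dx
J = 1.75592e-08 * (5.09 - 2.37) / 4.1e-03
J = 1.165e-05 kg/(m^2*s)


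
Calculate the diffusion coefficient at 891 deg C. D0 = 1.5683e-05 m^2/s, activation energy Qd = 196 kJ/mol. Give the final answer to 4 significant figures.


D = D0 * exp(-Qd / (R*T))
T = 1164.15 K
D = 1.5683e-05 * exp(-196e3 / (8.314 * 1164.15))
D = 2.516e-14 m^2/s


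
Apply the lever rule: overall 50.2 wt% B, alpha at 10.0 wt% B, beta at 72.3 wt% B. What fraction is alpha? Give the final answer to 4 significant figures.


f_alpha = (C_beta - C0) / (C_beta - C_alpha)
f_alpha = (72.3 - 50.2) / (72.3 - 10.0)
f_alpha = 0.3547


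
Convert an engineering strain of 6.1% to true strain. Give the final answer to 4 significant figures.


epsilon_true = ln(1 + epsilon_eng)
epsilon_true = ln(1 + 0.061)
epsilon_true = 0.05921


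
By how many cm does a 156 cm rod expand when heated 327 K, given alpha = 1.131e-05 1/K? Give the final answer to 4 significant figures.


dL = L0 * alpha * dT
dL = 156 * 1.131e-05 * 327
dL = 0.5769 cm


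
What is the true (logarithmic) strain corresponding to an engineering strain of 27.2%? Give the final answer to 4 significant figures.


epsilon_true = ln(1 + epsilon_eng)
epsilon_true = ln(1 + 0.272)
epsilon_true = 0.2406


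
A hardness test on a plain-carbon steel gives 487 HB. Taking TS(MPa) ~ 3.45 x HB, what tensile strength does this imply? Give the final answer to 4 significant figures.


TS (MPa) = 3.45 * HB
TS = 3.45 * 487
TS = 1680 MPa


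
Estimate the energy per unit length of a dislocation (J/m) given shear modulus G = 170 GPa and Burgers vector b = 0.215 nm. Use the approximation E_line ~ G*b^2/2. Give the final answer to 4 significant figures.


E = G*b^2/2
b = 0.215 nm = 2.15e-10 m
G = 170 GPa = 1.7e+11 Pa
E = 0.5 * 1.7e+11 * (2.15e-10)^2
E = 3.929e-09 J/m


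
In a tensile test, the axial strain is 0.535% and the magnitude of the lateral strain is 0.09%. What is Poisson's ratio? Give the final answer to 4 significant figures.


nu = -epsilon_lat / epsilon_axial
Lateral strain is contraction (negative), so using magnitudes:
nu = 0.09 / 0.535
nu = 0.1682


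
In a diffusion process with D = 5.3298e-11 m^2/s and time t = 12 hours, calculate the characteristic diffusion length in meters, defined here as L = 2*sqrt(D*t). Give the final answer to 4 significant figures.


t = 12 hr = 43200 s
Diffusion length = 2*sqrt(D*t)
= 2*sqrt(5.3298e-11 * 43200)
= 3.035e-03 m


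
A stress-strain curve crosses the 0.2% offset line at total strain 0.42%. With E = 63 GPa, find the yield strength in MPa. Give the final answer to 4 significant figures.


Offset strain = 0.002
Elastic strain at yield = total_strain - offset = 4.2e-03 - 0.002 = 2.2e-03
sigma_y = E * elastic_strain = 63000 * 2.2e-03
sigma_y = 138.6 MPa


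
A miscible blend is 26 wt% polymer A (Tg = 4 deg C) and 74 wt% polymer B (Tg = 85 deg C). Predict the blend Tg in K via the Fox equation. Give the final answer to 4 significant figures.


1/Tg = w1/Tg1 + w2/Tg2 (in Kelvin)
Tg1 = 277.15 K, Tg2 = 358.15 K
1/Tg = 0.26/277.15 + 0.74/358.15
Tg = 332.9 K


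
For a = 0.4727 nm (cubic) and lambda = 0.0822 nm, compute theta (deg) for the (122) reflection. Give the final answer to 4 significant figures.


d = a / sqrt(h^2+k^2+l^2)
d = 0.4727 / sqrt(9) = 0.157567 nm
lambda = 2*d*sin(theta)  =>  sin(theta) = lambda / (2*d)
sin(theta) = 0.0822 / (2 * 0.157567) = 0.260842
theta = 15.12 deg


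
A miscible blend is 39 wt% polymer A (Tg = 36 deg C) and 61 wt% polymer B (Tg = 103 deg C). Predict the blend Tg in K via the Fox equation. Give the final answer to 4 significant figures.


1/Tg = w1/Tg1 + w2/Tg2 (in Kelvin)
Tg1 = 309.15 K, Tg2 = 376.15 K
1/Tg = 0.39/309.15 + 0.61/376.15
Tg = 346.8 K


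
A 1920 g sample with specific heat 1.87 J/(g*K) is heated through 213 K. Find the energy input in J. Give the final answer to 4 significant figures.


Q = m * cp * dT
Q = 1920 * 1.87 * 213
Q = 764800 J


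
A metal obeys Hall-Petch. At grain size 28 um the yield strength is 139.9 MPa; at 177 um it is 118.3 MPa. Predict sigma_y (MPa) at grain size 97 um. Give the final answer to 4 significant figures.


sigma_y = sigma0 + k / sqrt(d)
1/sqrt(d1) = 1/sqrt(2.8e-05) = 188.982;  1/sqrt(d2) = 75.1646
k = (sigma1 - sigma2) / (1/sqrt(d1) - 1/sqrt(d2)) = (139.9 - 118.3) / (188.982 - 75.1646) = 0.189777 MPa*m^0.5
sigma0 = sigma1 - k/sqrt(d1) = 139.9 - 0.189777*188.982 = 104.035 MPa
sigma_y(d3) = 104.035 + 0.189777 / sqrt(9.7e-05) = 123.3 MPa


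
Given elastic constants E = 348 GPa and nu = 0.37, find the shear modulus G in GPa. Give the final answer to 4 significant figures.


G = E / (2*(1+nu))
G = 348 / (2*(1+0.37))
G = 127 GPa


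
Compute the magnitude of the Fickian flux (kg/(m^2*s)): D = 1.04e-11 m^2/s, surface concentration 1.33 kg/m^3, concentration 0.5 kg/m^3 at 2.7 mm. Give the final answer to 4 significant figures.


J = -D * (dC/dx) = D * (C1 - C2) / dx
J = 1.04e-11 * (1.33 - 0.5) / 2.7e-03
J = 3.197e-09 kg/(m^2*s)


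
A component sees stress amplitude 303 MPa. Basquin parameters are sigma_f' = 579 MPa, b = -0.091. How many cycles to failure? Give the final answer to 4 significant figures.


sigma_a = sigma_f' * (2*Nf)^b
2*Nf = (sigma_a / sigma_f')^(1/b)
2*Nf = (303 / 579)^(1/-0.091)
2*Nf = 1231.7
Nf = 615.8 cycles


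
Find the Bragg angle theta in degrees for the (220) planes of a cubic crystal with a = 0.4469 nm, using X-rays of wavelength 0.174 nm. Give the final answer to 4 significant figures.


d = a / sqrt(h^2+k^2+l^2)
d = 0.4469 / sqrt(8) = 0.158003 nm
lambda = 2*d*sin(theta)  =>  sin(theta) = lambda / (2*d)
sin(theta) = 0.174 / (2 * 0.158003) = 0.550622
theta = 33.41 deg


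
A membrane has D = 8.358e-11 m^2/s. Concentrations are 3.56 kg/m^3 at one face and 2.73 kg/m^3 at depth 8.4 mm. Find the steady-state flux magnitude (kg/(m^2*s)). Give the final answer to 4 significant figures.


J = -D * (dC/dx) = D * (C1 - C2) / dx
J = 8.358e-11 * (3.56 - 2.73) / 8.4e-03
J = 8.259e-09 kg/(m^2*s)


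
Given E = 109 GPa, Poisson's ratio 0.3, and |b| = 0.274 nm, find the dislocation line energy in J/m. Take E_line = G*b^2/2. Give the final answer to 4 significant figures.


Step 1: G = E / (2*(1+nu))
G = 109 / (2*(1+0.3)) = 41.9231 GPa = 4.19231e+10 Pa
Step 2: E_line = G*b^2/2
b = 0.274 nm = 2.74e-10 m
E_line = 0.5 * 4.19231e+10 * (2.74e-10)^2 = 1.574e-09 J/m


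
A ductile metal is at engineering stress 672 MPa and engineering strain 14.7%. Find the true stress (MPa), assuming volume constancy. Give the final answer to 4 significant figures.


sigma_true = sigma_eng * (1 + epsilon_eng)
sigma_true = 672 * (1 + 0.147)
sigma_true = 770.8 MPa


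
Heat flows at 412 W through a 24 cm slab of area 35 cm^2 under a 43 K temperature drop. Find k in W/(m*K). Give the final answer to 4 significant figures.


k = Q*L / (A*dT)
L = 0.24 m, A = 3.5e-03 m^2
k = 412 * 0.24 / (3.5e-03 * 43)
k = 657 W/(m*K)


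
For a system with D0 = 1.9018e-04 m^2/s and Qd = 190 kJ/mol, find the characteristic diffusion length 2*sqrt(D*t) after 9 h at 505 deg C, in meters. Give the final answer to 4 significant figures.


Step 1: D = D0 * exp(-Qd/(R*T))
T = 778.15 K
D = 1.9018e-04 * exp(-190e3 / (8.314 * 778.15)) = 3.34681e-17 m^2/s
Step 2: L = 2*sqrt(D*t)
t = 9 h = 32400 s
L = 2*sqrt(3.34681e-17 * 32400) = 2.083e-06 m


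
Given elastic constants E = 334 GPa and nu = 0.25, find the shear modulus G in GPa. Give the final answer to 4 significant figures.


G = E / (2*(1+nu))
G = 334 / (2*(1+0.25))
G = 133.6 GPa


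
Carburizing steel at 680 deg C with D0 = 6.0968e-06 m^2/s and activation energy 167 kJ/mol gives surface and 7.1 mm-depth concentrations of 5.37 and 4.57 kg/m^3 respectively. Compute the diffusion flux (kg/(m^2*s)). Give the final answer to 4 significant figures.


Step 1: D = D0 * exp(-Qd/(R*T))
T = 680 + 273.15 = 953.15 K
D = 6.0968e-06 * exp(-167e3 / (8.314 * 953.15)) = 4.29356e-15 m^2/s
Step 2: J = D * (C1 - C2) / dx
J = 4.29356e-15 * (5.37 - 4.57) / 7.1e-03
J = 4.838e-13 kg/(m^2*s)


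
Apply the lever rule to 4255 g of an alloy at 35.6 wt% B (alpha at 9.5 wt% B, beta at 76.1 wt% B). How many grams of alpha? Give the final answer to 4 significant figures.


f_alpha = (C_beta - C0) / (C_beta - C_alpha)
f_alpha = (76.1 - 35.6) / (76.1 - 9.5) = 0.608108
m_alpha = f_alpha * m_total = 0.608108 * 4255 = 2588 g


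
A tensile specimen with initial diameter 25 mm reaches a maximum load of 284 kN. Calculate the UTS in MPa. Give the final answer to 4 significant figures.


A0 = pi*(d/2)^2 = pi*(25/2)^2 = 490.874 mm^2
UTS = F_max / A0 = 284*1000 / 490.874
UTS = 578.6 MPa


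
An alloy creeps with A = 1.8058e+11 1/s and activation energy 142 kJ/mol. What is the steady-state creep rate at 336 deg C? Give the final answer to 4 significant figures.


rate = A * exp(-Q / (R*T))
T = 336 + 273.15 = 609.15 K
rate = 1.8058e+11 * exp(-142e3 / (8.314 * 609.15))
rate = 0.1201 1/s


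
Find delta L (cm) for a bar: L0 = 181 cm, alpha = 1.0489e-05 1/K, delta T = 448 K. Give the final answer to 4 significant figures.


dL = L0 * alpha * dT
dL = 181 * 1.0489e-05 * 448
dL = 0.8505 cm


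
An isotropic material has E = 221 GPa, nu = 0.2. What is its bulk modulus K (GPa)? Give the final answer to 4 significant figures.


K = E / (3*(1-2*nu))
K = 221 / (3*(1-2*0.2))
K = 122.8 GPa


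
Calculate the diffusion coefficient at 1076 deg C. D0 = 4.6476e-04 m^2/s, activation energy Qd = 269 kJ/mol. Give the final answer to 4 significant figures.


D = D0 * exp(-Qd / (R*T))
T = 1349.15 K
D = 4.6476e-04 * exp(-269e3 / (8.314 * 1349.15))
D = 1.787e-14 m^2/s


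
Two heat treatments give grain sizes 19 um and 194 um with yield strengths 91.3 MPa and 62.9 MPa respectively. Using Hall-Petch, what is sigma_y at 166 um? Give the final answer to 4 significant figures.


sigma_y = sigma0 + k / sqrt(d)
1/sqrt(d1) = 1/sqrt(1.9e-05) = 229.416;  1/sqrt(d2) = 71.7958
k = (sigma1 - sigma2) / (1/sqrt(d1) - 1/sqrt(d2)) = (91.3 - 62.9) / (229.416 - 71.7958) = 0.18018 MPa*m^0.5
sigma0 = sigma1 - k/sqrt(d1) = 91.3 - 0.18018*229.416 = 49.9638 MPa
sigma_y(d3) = 49.9638 + 0.18018 / sqrt(1.66e-04) = 63.95 MPa


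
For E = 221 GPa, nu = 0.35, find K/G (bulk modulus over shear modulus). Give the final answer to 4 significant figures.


G = E / (2*(1+nu))
G = 221 / (2*(1+0.35)) = 81.8519 GPa
K = E / (3*(1-2*nu))
K = 221 / (3*(1-2*0.35)) = 245.556 GPa
K/G = 245.556 / 81.8519 = 3


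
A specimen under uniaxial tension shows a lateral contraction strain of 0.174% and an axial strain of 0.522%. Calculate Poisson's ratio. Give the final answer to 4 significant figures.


nu = -epsilon_lat / epsilon_axial
Lateral strain is contraction (negative), so using magnitudes:
nu = 0.174 / 0.522
nu = 0.3333


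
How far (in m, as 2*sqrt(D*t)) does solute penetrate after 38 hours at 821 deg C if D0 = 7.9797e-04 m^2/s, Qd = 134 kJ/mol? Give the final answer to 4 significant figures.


Step 1: D = D0 * exp(-Qd/(R*T))
T = 1094.15 K
D = 7.9797e-04 * exp(-134e3 / (8.314 * 1094.15)) = 3.19599e-10 m^2/s
Step 2: L = 2*sqrt(D*t)
t = 38 h = 136800 s
L = 2*sqrt(3.19599e-10 * 136800) = 0.01322 m


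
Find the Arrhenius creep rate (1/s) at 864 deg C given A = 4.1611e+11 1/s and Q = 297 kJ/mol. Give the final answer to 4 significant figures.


rate = A * exp(-Q / (R*T))
T = 864 + 273.15 = 1137.15 K
rate = 4.1611e+11 * exp(-297e3 / (8.314 * 1137.15))
rate = 9.465e-03 1/s


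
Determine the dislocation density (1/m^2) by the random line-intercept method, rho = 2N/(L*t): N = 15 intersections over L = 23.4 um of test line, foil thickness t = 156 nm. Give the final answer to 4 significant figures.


rho = 2N / (L * t)
L = 23.4 um = 2.34e-05 m, t = 156 nm = 1.56e-07 m
rho = 2 * 15 / (2.34e-05 * 1.56e-07)
rho = 8.218e+12 1/m^2


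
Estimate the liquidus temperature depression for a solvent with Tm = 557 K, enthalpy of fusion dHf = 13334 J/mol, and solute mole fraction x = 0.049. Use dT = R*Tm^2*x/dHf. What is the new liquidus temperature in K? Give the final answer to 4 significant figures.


dT = R*Tm^2*x / dHf
dT = 8.314 * 557^2 * 0.049 / 13334
dT = 9.47886 K
T_new = 557 - 9.47886 = 547.5 K


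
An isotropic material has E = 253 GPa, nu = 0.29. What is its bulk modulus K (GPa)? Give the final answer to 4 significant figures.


K = E / (3*(1-2*nu))
K = 253 / (3*(1-2*0.29))
K = 200.8 GPa


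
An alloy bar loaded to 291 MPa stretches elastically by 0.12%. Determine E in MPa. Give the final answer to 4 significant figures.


E = sigma / epsilon
epsilon = 0.12% = 1.2e-03
E = 291 / 1.2e-03
E = 242500 MPa


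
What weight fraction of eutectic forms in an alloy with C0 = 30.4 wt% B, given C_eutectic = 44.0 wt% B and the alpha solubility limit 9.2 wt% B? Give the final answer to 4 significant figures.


f_primary = (C_e - C0) / (C_e - C_alpha_max)
f_primary = (44.0 - 30.4) / (44.0 - 9.2)
f_primary = 0.390805
f_eutectic = 1 - 0.390805 = 0.6092


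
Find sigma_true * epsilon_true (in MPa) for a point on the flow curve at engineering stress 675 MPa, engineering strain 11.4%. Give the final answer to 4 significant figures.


sigma_true = sigma_eng * (1 + epsilon_eng)
sigma_true = 675 * (1 + 0.114) = 751.95 MPa
epsilon_true = ln(1 + epsilon_eng)
epsilon_true = ln(1 + 0.114) = 0.107957
sigma_true * epsilon_true = 751.95 * 0.107957 = 81.18 MPa


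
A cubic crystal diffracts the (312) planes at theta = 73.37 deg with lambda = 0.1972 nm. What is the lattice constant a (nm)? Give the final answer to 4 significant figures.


d = lambda / (2*sin(theta))
d = 0.1972 / (2*sin(73.37 deg))
d = 0.102904 nm
a = d * sqrt(h^2+k^2+l^2) = 0.102904 * sqrt(14)
a = 0.385 nm


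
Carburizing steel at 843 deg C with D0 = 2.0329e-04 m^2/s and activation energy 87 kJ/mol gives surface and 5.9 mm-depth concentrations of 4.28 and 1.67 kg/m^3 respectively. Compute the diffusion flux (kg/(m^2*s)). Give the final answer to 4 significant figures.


Step 1: D = D0 * exp(-Qd/(R*T))
T = 843 + 273.15 = 1116.15 K
D = 2.0329e-04 * exp(-87e3 / (8.314 * 1116.15)) = 1.7237e-08 m^2/s
Step 2: J = D * (C1 - C2) / dx
J = 1.7237e-08 * (4.28 - 1.67) / 5.9e-03
J = 7.625e-06 kg/(m^2*s)


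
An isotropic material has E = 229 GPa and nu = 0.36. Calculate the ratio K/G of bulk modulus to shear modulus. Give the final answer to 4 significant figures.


G = E / (2*(1+nu))
G = 229 / (2*(1+0.36)) = 84.1912 GPa
K = E / (3*(1-2*nu))
K = 229 / (3*(1-2*0.36)) = 272.619 GPa
K/G = 272.619 / 84.1912 = 3.238


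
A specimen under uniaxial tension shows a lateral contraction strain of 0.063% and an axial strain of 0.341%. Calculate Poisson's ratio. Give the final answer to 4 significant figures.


nu = -epsilon_lat / epsilon_axial
Lateral strain is contraction (negative), so using magnitudes:
nu = 0.063 / 0.341
nu = 0.1848


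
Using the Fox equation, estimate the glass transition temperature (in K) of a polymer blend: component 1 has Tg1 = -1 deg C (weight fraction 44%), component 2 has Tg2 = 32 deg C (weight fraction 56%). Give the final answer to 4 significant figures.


1/Tg = w1/Tg1 + w2/Tg2 (in Kelvin)
Tg1 = 272.15 K, Tg2 = 305.15 K
1/Tg = 0.44/272.15 + 0.56/305.15
Tg = 289.7 K


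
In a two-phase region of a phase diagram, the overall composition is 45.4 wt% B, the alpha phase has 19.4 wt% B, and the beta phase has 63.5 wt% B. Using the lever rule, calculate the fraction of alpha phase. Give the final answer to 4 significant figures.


f_alpha = (C_beta - C0) / (C_beta - C_alpha)
f_alpha = (63.5 - 45.4) / (63.5 - 19.4)
f_alpha = 0.4104


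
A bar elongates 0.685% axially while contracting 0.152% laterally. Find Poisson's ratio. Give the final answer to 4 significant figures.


nu = -epsilon_lat / epsilon_axial
Lateral strain is contraction (negative), so using magnitudes:
nu = 0.152 / 0.685
nu = 0.2219


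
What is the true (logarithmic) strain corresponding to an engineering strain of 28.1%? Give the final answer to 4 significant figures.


epsilon_true = ln(1 + epsilon_eng)
epsilon_true = ln(1 + 0.281)
epsilon_true = 0.2476


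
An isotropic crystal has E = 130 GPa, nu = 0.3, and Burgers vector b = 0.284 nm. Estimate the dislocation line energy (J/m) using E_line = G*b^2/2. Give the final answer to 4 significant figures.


Step 1: G = E / (2*(1+nu))
G = 130 / (2*(1+0.3)) = 50 GPa = 5e+10 Pa
Step 2: E_line = G*b^2/2
b = 0.284 nm = 2.84e-10 m
E_line = 0.5 * 5e+10 * (2.84e-10)^2 = 2.016e-09 J/m


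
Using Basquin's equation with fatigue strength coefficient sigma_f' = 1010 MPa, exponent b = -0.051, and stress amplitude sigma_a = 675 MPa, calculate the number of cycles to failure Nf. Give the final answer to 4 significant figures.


sigma_a = sigma_f' * (2*Nf)^b
2*Nf = (sigma_a / sigma_f')^(1/b)
2*Nf = (675 / 1010)^(1/-0.051)
2*Nf = 2702.2
Nf = 1351 cycles


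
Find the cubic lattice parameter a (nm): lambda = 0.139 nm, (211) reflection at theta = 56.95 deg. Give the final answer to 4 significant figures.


d = lambda / (2*sin(theta))
d = 0.139 / (2*sin(56.95 deg))
d = 0.0829163 nm
a = d * sqrt(h^2+k^2+l^2) = 0.0829163 * sqrt(6)
a = 0.2031 nm


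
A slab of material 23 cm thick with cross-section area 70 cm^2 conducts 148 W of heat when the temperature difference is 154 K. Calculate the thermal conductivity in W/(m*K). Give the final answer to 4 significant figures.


k = Q*L / (A*dT)
L = 0.23 m, A = 7e-03 m^2
k = 148 * 0.23 / (7e-03 * 154)
k = 31.58 W/(m*K)


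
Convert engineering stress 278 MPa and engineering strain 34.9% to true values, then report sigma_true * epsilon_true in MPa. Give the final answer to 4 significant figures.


sigma_true = sigma_eng * (1 + epsilon_eng)
sigma_true = 278 * (1 + 0.349) = 375.022 MPa
epsilon_true = ln(1 + epsilon_eng)
epsilon_true = ln(1 + 0.349) = 0.299364
sigma_true * epsilon_true = 375.022 * 0.299364 = 112.3 MPa


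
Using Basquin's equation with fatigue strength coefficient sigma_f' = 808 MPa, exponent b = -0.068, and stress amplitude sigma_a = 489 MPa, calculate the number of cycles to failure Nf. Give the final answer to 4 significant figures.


sigma_a = sigma_f' * (2*Nf)^b
2*Nf = (sigma_a / sigma_f')^(1/b)
2*Nf = (489 / 808)^(1/-0.068)
2*Nf = 1612.09
Nf = 806 cycles


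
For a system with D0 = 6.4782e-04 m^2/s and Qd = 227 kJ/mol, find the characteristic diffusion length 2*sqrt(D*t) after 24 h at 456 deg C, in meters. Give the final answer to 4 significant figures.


Step 1: D = D0 * exp(-Qd/(R*T))
T = 729.15 K
D = 6.4782e-04 * exp(-227e3 / (8.314 * 729.15)) = 3.54083e-20 m^2/s
Step 2: L = 2*sqrt(D*t)
t = 24 h = 86400 s
L = 2*sqrt(3.54083e-20 * 86400) = 1.106e-07 m


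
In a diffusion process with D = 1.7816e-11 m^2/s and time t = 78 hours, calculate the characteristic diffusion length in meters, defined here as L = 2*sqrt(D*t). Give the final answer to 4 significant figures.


t = 78 hr = 280800 s
Diffusion length = 2*sqrt(D*t)
= 2*sqrt(1.7816e-11 * 280800)
= 4.473e-03 m


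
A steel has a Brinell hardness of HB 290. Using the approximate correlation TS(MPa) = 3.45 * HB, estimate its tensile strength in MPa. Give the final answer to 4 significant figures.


TS (MPa) = 3.45 * HB
TS = 3.45 * 290
TS = 1001 MPa


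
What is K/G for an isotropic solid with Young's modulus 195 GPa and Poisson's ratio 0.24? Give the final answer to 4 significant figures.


G = E / (2*(1+nu))
G = 195 / (2*(1+0.24)) = 78.629 GPa
K = E / (3*(1-2*nu))
K = 195 / (3*(1-2*0.24)) = 125 GPa
K/G = 125 / 78.629 = 1.59


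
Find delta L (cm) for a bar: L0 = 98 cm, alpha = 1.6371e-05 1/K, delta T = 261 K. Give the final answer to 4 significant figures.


dL = L0 * alpha * dT
dL = 98 * 1.6371e-05 * 261
dL = 0.4187 cm


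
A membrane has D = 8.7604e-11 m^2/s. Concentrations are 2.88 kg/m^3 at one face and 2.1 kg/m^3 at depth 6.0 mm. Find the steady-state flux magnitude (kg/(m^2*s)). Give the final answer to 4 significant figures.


J = -D * (dC/dx) = D * (C1 - C2) / dx
J = 8.7604e-11 * (2.88 - 2.1) / 6e-03
J = 1.139e-08 kg/(m^2*s)
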